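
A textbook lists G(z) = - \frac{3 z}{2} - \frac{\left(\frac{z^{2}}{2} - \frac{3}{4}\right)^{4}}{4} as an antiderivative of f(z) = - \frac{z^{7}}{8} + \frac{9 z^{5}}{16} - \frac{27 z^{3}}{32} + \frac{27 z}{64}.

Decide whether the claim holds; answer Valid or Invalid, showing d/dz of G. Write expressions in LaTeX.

Invalid: d/dz[G] - f = - \frac{3}{2}, which is not 0.

d/dz[G] = - \frac{z^{7}}{8} + \frac{9 z^{5}}{16} - \frac{27 z^{3}}{32} + \frac{27 z}{64} - \frac{3}{2}
d/dz[G] - f(z) = - \frac{3}{2} != 0.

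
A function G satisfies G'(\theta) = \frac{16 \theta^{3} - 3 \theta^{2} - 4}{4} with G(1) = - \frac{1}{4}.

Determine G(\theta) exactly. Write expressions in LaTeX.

G(\theta) = \frac{\theta \left(4 \theta^{3} - \theta^{2} - 4\right)}{4}

Differentiate the proposed G(\theta) back; it has to land on the given G'(\theta).
A general antiderivative is \theta^{4} - \frac{\theta^{3}}{4} - \theta + C.
The condition gives C = - \frac{1}{4} - (- \frac{1}{4}) = 0.
So G(\theta) = \frac{\theta \left(4 \theta^{3} - \theta^{2} - 4\right)}{4}.
Check: d/d\theta[\frac{\theta \left(4 \theta^{3} - \theta^{2} - 4\right)}{4}] = 4 \theta^{3} - \frac{3 \theta^{2}}{4} - 1, which equals G'(\theta).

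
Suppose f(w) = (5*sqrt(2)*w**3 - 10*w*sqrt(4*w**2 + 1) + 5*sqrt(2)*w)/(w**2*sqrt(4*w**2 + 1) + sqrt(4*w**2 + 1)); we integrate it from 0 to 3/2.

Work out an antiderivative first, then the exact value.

Antiderivative: F(w) = 5*sqrt(2*w**2 + 1/2)/2 - 5*log(w**2 + 1); value = -5*log(13/4) - 5*sqrt(2)/4 + 5*sqrt(5)/2

Any candidate F(w) must reproduce f(w) exactly when differentiated.
F(w) = 5*sqrt(2*w**2 + 1/2)/2 - 5*log(w**2 + 1) is an antiderivative of f.
Check: d/dw[5*sqrt(2*w**2 + 1/2)/2 - 5*log(w**2 + 1)] = (5*sqrt(2)*w**3 - 10*w*sqrt(4*w**2 + 1) + 5*sqrt(2)*w)/(w**2*sqrt(4*w**2 + 1) + sqrt(4*w**2 + 1)) = f(w).
F(3/2) = -5*log(13/4) + 5*sqrt(5)/2; F(0) = 5*sqrt(2)/4.
Integral = F(3/2) - F(0) = -5*log(13/4) - 5*sqrt(2)/4 + 5*sqrt(5)/2.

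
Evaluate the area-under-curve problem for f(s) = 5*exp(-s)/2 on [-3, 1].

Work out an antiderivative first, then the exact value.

A candidate is checked by its d/ds: the result must match f(s).
F(s) = -5*exp(-s)/2 is an antiderivative of f.
Check: d/ds[-5*exp(-s)/2] = 5*exp(-s)/2 = f(s).
F(1) = -5*exp(-1)/2; F(-3) = -5*exp(3)/2.
Integral = F(1) - F(-3) = -5*exp(-1)/2 + 5*exp(3)/2.

Antiderivative: F(s) = -5*exp(-s)/2; value = -5*exp(-1)/2 + 5*exp(3)/2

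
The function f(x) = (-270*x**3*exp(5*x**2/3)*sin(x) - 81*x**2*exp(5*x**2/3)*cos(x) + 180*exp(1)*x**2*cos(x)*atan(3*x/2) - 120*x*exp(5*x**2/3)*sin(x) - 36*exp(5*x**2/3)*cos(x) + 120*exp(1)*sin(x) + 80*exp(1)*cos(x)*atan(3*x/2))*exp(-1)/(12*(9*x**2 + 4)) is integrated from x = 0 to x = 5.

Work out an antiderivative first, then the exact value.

Antiderivative: F(x) = (-3*exp(5*x**2/3 - 1)/4 + 5*atan(3*x/2)/3)*sin(x); value = 5*sin(5)*atan(15/2)/3 - 3*exp(122/3)*sin(5)/4

Recognize the product-rule pattern: f = u'v + uv' with u = -3*exp(5*x**2/3 - 1)/4 + 5*atan(3*x/2)/3, v = sin(x), so integration by parts undoes it.
F(x) = (-3*exp(5*x**2/3 - 1)/4 + 5*atan(3*x/2)/3)*sin(x) is an antiderivative of f.
Check: d/dx[(-3*exp(5*x**2/3 - 1)/4 + 5*atan(3*x/2)/3)*sin(x)] = (-270*x**3*exp(-1)*exp(5*x**2/3)*sin(x) - 81*x**2*exp(-1)*exp(5*x**2/3)*cos(x) + 180*x**2*cos(x)*atan(3*x/2) - 120*x*exp(-1)*exp(5*x**2/3)*sin(x) - 36*exp(-1)*exp(5*x**2/3)*cos(x) + 120*sin(x) + 80*cos(x)*atan(3*x/2))/(108*x**2 + 48), which equals f(x).
F(5) = 5*sin(5)*atan(15/2)/3 - 3*exp(122/3)*sin(5)/4; F(0) = 0.
Integral = F(5) - F(0) = 5*sin(5)*atan(15/2)/3 - 3*exp(122/3)*sin(5)/4.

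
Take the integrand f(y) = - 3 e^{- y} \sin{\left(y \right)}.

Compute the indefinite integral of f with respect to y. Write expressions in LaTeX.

F(y) = \frac{3 \left(\sin{\left(y \right)} + \cos{\left(y \right)}\right) e^{- y}}{2} + C

Any candidate F(y) must reproduce f(y) exactly when differentiated.
Check: d/dy[\frac{3 \left(\sin{\left(y \right)} + \cos{\left(y \right)}\right) e^{- y}}{2}] = - 3 e^{- y} \sin{\left(y \right)} = f(y).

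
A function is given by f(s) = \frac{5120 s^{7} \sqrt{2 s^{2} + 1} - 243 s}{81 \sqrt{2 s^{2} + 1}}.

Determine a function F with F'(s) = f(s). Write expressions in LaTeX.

An antiderivative is F(s) = \frac{1280 s^{8} - 243 \sqrt{2 s^{2} + 1}}{162}.

Differentiate the proposed F(s) back; it has to land on f(s) exactly.
Check: d/ds[\frac{1280 s^{8} - 243 \sqrt{2 s^{2} + 1}}{162}] = \frac{5120 s^{7} \sqrt{2 s^{2} + 1} - 243 s}{81 \sqrt{2 s^{2} + 1}} = f(s).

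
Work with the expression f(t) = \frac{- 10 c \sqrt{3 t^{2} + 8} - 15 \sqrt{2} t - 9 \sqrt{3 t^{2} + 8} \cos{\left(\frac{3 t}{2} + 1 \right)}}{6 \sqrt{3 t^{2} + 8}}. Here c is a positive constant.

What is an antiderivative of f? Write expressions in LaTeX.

An antiderivative is F(t) = - \frac{10 c t + 5 \sqrt{2} \sqrt{3 t^{2} + 8} + 6 \sin{\left(\frac{3 t}{2} + 1 \right)}}{6}.

Whatever form F(t) takes, F'(t) = f(t) is non-negotiable.
Check: d/dt[- \frac{10 c t + 5 \sqrt{2} \sqrt{3 t^{2} + 8} + 6 \sin{\left(\frac{3 t}{2} + 1 \right)}}{6}] = \frac{- 10 c \sqrt{3 t^{2} + 8} - 15 \sqrt{2} t - 9 \sqrt{3 t^{2} + 8} \cos{\left(\frac{3 t}{2} + 1 \right)}}{6 \sqrt{3 t^{2} + 8}} = f(t).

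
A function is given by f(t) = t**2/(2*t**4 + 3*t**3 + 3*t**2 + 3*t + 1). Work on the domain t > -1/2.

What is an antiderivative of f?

The denominator factors as (t + 1)*(2*t + 1)*(t**2 + 1); partial fractions split f into directly integrable pieces: (3*t + 1)/(10*(t**2 + 1)) + 2/(5*(2*t + 1)) - 1/(2*(t + 1)).
Check: d/dt[(4*log(t + 1/2) - 10*log(t + 1) + 3*log(t**2 + 1) + 2*atan(t))/20] = t**2/(2*t**4 + 3*t**3 + 3*t**2 + 3*t + 1) = f(t).

An antiderivative is F(t) = (4*log(t + 1/2) - 10*log(t + 1) + 3*log(t**2 + 1) + 2*atan(t))/20.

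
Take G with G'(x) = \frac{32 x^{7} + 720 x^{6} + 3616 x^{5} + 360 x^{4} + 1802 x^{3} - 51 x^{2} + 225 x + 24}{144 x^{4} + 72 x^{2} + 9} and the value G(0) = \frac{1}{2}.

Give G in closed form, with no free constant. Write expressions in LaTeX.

G(x) = \frac{x^{4}}{18} + \frac{5 x^{3}}{3} + \frac{25 x^{2}}{2} + \frac{4 x}{6 x^{2} + \frac{3}{2}} + \frac{1}{2}

A first test for any G(x): its x-derivative must equal the given G'(x).
A general antiderivative is \frac{4 x}{3 \left(2 x^{2} + \frac{1}{2}\right)} + \frac{\left(- \frac{x^{2}}{3} - 5 x\right)^{2}}{2} + C.
The condition gives C = \frac{1}{2} - (0) = \frac{1}{2}.
So G(x) = \frac{x^{4}}{18} + \frac{5 x^{3}}{3} + \frac{25 x^{2}}{2} + \frac{4 x}{6 x^{2} + \frac{3}{2}} + \frac{1}{2}.
Check: d/dx[\frac{x^{4}}{18} + \frac{5 x^{3}}{3} + \frac{25 x^{2}}{2} + \frac{4 x}{6 x^{2} + \frac{3}{2}} + \frac{1}{2}] = \frac{32 x^{7} + 720 x^{6} + 3616 x^{5} + 360 x^{4} + 1802 x^{3} - 51 x^{2} + 225 x + 24}{144 x^{4} + 72 x^{2} + 9} = G'(x).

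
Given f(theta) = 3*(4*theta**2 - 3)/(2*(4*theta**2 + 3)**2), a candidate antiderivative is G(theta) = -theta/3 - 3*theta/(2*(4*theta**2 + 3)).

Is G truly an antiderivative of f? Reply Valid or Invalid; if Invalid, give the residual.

d/dtheta[G] = (-32*theta**4 - 12*theta**2 - 45)/(96*theta**4 + 144*theta**2 + 54)
d/dtheta[G] - f(theta) = -1/3 != 0.

Invalid: d/dtheta[G] - f = -1/3, which is not 0.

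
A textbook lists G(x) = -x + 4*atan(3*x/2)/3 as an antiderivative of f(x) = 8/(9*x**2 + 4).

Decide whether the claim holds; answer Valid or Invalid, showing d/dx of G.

d/dx[G] = (4 - 9*x**2)/(9*x**2 + 4)
d/dx[G] - f(x) = -1 != 0.

Invalid: d/dx[G] - f = -1, which is not 0.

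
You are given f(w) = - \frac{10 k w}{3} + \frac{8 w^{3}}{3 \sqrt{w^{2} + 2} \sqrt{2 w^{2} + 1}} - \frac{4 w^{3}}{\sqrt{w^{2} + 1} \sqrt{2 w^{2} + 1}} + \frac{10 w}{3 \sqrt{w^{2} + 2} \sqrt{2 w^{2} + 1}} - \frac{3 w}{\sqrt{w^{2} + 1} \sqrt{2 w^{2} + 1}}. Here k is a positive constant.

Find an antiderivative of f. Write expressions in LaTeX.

The integrand splits into summands that can be handled one at a time.
Check: d/dw[\frac{- 5 k w^{2} - \sqrt{2 w^{2} + 1} \left(3 \sqrt{w^{2} + 1} - 2 \sqrt{w^{2} + 2}\right)}{3}] = \frac{- 10 k w \sqrt{w^{2} + 1} \sqrt{w^{2} + 2} \sqrt{2 w^{2} + 1} + 8 w^{3} \sqrt{w^{2} + 1} - 12 w^{3} \sqrt{w^{2} + 2} + 10 w \sqrt{w^{2} + 1} - 9 w \sqrt{w^{2} + 2}}{3 \sqrt{w^{2} + 1} \sqrt{w^{2} + 2} \sqrt{2 w^{2} + 1}}, which equals f(w).

An antiderivative is F(w) = \frac{- 5 k w^{2} - \sqrt{2 w^{2} + 1} \left(3 \sqrt{w^{2} + 1} - 2 \sqrt{w^{2} + 2}\right)}{3}.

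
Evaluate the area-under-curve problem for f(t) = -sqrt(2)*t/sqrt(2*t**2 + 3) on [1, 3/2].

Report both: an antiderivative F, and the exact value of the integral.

The substitution u = t**2 + 3/2 works: f is exactly (dF/du)*(du/dt) for that inner function.
F(t) = -sqrt(2)*sqrt(2*t**2 + 3)/2 is an antiderivative of f.
Check: d/dt[-sqrt(2)*sqrt(2*t**2 + 3)/2] = -sqrt(2)*t/sqrt(2*t**2 + 3) = f(t).
F(3/2) = -sqrt(15)/2; F(1) = -sqrt(10)/2.
Integral = F(3/2) - F(1) = -sqrt(15)/2 + sqrt(10)/2.

Antiderivative: F(t) = -sqrt(2)*sqrt(2*t**2 + 3)/2; value = -sqrt(15)/2 + sqrt(10)/2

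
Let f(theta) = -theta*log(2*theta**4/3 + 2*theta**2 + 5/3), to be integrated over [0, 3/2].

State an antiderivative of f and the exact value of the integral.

Antiderivative: F(theta) = -(2*theta**2*log(2*theta**4/3 + 2*theta**2 + 5/3) - 4*theta**2 + 3*log(theta**4 + 3*theta**2 + 5/2) + 2*atan(2*theta**2 + 3))/4; value = -9*log(229/24)/8 - 3*log(229/16)/4 - atan(15/2)/2 + atan(3)/2 + 3*log(5/2)/4 + 9/4

Since d/dtheta undoes antidifferentiation here, F'(theta) = f(theta) is required of F(theta).
F(theta) = -(2*theta**2*log(2*theta**4/3 + 2*theta**2 + 5/3) - 4*theta**2 + 3*log(theta**4 + 3*theta**2 + 5/2) + 2*atan(2*theta**2 + 3))/4 is an antiderivative of f.
Check: d/dtheta[-(2*theta**2*log(2*theta**4/3 + 2*theta**2 + 5/3) - 4*theta**2 + 3*log(theta**4 + 3*theta**2 + 5/2) + 2*atan(2*theta**2 + 3))/4] = -theta*log(2*theta**4/3 + 2*theta**2 + 5/3) = f(theta).
F(3/2) = -9*log(229/24)/8 - 3*log(229/16)/4 - atan(15/2)/2 + 9/4; F(0) = -3*log(5/2)/4 - atan(3)/2.
Integral = F(3/2) - F(0) = -9*log(229/24)/8 - 3*log(229/16)/4 - atan(15/2)/2 + atan(3)/2 + 3*log(5/2)/4 + 9/4.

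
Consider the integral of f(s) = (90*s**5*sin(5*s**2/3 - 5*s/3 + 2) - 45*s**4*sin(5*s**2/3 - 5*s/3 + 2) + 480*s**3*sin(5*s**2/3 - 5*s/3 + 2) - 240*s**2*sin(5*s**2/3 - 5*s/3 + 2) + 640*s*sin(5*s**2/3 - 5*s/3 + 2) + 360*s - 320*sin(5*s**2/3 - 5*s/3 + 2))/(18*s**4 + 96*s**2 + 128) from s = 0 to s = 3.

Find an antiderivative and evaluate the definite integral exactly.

Antiderivative: F(s) = 3*(-(3*s**2 + 8)*cos(5*s**2/3 - 5*s/3 + 2) - 20)/(2*(3*s**2 + 8)); value = -3*cos(12)/2 + 3*cos(2)/2 + 81/28

Check any antiderivative F(s) by computing F'(s) and comparing it with f(s).
F(s) = 3*(-(3*s**2 + 8)*cos(5*s**2/3 - 5*s/3 + 2) - 20)/(2*(3*s**2 + 8)) is an antiderivative of f.
Check: d/ds[3*(-(3*s**2 + 8)*cos(5*s**2/3 - 5*s/3 + 2) - 20)/(2*(3*s**2 + 8))] = (90*s**5*sin(5*s**2/3 - 5*s/3 + 2) - 45*s**4*sin(5*s**2/3 - 5*s/3 + 2) + 480*s**3*sin(5*s**2/3 - 5*s/3 + 2) - 240*s**2*sin(5*s**2/3 - 5*s/3 + 2) + 640*s*sin(5*s**2/3 - 5*s/3 + 2) + 360*s - 320*sin(5*s**2/3 - 5*s/3 + 2))/(18*s**4 + 96*s**2 + 128) = f(s).
F(3) = -3*cos(12)/2 - 6/7; F(0) = -15/4 - 3*cos(2)/2.
Integral = F(3) - F(0) = -3*cos(12)/2 + 3*cos(2)/2 + 81/28.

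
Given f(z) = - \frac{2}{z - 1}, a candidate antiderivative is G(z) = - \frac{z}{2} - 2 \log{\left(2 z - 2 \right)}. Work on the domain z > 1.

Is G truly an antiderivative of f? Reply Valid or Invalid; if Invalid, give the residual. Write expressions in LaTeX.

Invalid: d/dz[G] - f = - \frac{1}{2}, which is not 0.

d/dz[G] = \frac{- z - 3}{2 z - 2}
d/dz[G] - f(z) = - \frac{1}{2} != 0.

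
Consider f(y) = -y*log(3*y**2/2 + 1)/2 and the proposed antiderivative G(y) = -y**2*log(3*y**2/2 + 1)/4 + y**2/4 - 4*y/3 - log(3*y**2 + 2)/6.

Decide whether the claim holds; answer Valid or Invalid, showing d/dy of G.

Invalid: d/dy[G] - f = -4/3, which is not 0.

d/dy[G] = -y*log(3*y**2/2 + 1)/2 - 4/3
d/dy[G] - f(y) = -4/3 != 0.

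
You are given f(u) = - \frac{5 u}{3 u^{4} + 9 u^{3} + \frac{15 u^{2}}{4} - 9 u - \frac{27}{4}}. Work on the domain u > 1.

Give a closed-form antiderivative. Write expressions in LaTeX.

An antiderivative is F(u) = - \frac{2 \log{\left(u - 1 \right)}}{15} - \frac{10 \log{\left(u + 1 \right)}}{3} + \frac{52 \log{\left(u + \frac{3}{2} \right)}}{15} - \frac{20}{10 u + 15}.

Factor the denominator (3 \left(u - 1\right) \left(u + 1\right) \left(2 u + 3\right)^{2}) and decompose: f = \frac{104}{15 \left(2 u + 3\right)} + \frac{8}{\left(2 u + 3\right)^{2}} - \frac{10}{3 \left(u + 1\right)} - \frac{2}{15 \left(u - 1\right)}; each piece integrates to a log, atan, or power term.
Check: d/du[- \frac{2 \log{\left(u - 1 \right)}}{15} - \frac{10 \log{\left(u + 1 \right)}}{3} + \frac{52 \log{\left(u + \frac{3}{2} \right)}}{15} - \frac{20}{10 u + 15}] = - \frac{20 u}{12 u^{4} + 36 u^{3} + 15 u^{2} - 36 u - 27}, which equals f(u).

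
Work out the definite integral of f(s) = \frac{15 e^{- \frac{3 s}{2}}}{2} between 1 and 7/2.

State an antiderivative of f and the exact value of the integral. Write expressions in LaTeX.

Since d/ds undoes antidifferentiation here, F'(s) = f(s) is required of F(s).
F(s) = - 5 e^{- \frac{3 s}{2}} is an antiderivative of f.
Check: d/ds[- 5 e^{- \frac{3 s}{2}}] = \frac{15 e^{- \frac{3 s}{2}}}{2} = f(s).
F(7/2) = - \frac{5}{e^{\frac{21}{4}}}; F(1) = - \frac{5}{e^{\frac{3}{2}}}.
Integral = F(7/2) - F(1) = - \frac{5}{e^{\frac{21}{4}}} + \frac{5}{e^{\frac{3}{2}}}.

Antiderivative: F(s) = - 5 e^{- \frac{3 s}{2}}; value = - \frac{5}{e^{\frac{21}{4}}} + \frac{5}{e^{\frac{3}{2}}}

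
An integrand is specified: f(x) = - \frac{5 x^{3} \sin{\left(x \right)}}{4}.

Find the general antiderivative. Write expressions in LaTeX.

Check any antiderivative F(x) by computing F'(x) and comparing it with f(x).
Check: d/dx[\frac{5 \left(x^{3} \cos{\left(x \right)} - 3 x^{2} \sin{\left(x \right)} - 6 x \cos{\left(x \right)} + 6 \sin{\left(x \right)}\right)}{4}] = - \frac{5 x^{3} \sin{\left(x \right)}}{4} = f(x).

F(x) = \frac{5 \left(x^{3} \cos{\left(x \right)} - 3 x^{2} \sin{\left(x \right)} - 6 x \cos{\left(x \right)} + 6 \sin{\left(x \right)}\right)}{4} + C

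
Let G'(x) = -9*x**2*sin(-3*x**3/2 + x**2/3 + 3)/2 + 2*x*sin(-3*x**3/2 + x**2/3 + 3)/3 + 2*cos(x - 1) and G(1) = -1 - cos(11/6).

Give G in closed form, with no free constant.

G(x) = 2*sin(x - 1) - cos(-3*x**3/2 + x**2/3 + 3) - 1

Integrate term by term and add the pieces.
A general antiderivative is 2*sin(x - 1) - cos(-3*x**3/2 + x**2/3 + 3) + C.
The condition gives C = -1 - cos(11/6) - (-cos(11/6)) = -1.
So G(x) = 2*sin(x - 1) - cos(-3*x**3/2 + x**2/3 + 3) - 1.
Check: d/dx[2*sin(x - 1) - cos(-3*x**3/2 + x**2/3 + 3) - 1] = -9*x**2*sin(-3*x**3/2 + x**2/3 + 3)/2 + 2*x*sin(-3*x**3/2 + x**2/3 + 3)/3 + 2*cos(x - 1) = G'(x).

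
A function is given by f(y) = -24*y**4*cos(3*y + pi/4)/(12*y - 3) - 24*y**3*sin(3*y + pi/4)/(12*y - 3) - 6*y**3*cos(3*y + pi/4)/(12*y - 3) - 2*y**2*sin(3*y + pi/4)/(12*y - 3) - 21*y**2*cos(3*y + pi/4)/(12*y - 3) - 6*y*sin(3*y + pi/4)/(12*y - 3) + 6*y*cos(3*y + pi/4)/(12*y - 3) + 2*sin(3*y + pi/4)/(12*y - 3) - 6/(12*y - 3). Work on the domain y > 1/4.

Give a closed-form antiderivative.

Integrate term by term and add the pieces.
Check: d/dy[-(4*y**3*sin(3*y + pi/4) + 2*y**2*sin(3*y + pi/4) + 4*y*sin(3*y + pi/4) + 3*log(4*y - 1))/6] = (-24*y**4*cos(3*y + pi/4) - 24*y**3*sin(3*y + pi/4) - 6*y**3*cos(3*y + pi/4) - 2*y**2*sin(3*y + pi/4) - 21*y**2*cos(3*y + pi/4) - 6*y*sin(3*y + pi/4) + 6*y*cos(3*y + pi/4) + 2*sin(3*y + pi/4) - 6)/(12*y - 3), which equals f(y).

An antiderivative is F(y) = -(4*y**3*sin(3*y + pi/4) + 2*y**2*sin(3*y + pi/4) + 4*y*sin(3*y + pi/4) + 3*log(4*y - 1))/6.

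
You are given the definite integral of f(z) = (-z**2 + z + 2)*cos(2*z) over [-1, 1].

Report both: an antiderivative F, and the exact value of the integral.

Antiderivative: F(z) = -(2*z**2*sin(2*z) - 2*z*sin(2*z) + 2*z*cos(2*z) - 5*sin(2*z) - cos(2*z))/4; value = -cos(2) + 3*sin(2)/2

An antiderivative F(z) passes only if d/dz[F] lands on f(z) exactly.
F(z) = -(2*z**2*sin(2*z) - 2*z*sin(2*z) + 2*z*cos(2*z) - 5*sin(2*z) - cos(2*z))/4 is an antiderivative of f.
Check: d/dz[-(2*z**2*sin(2*z) - 2*z*sin(2*z) + 2*z*cos(2*z) - 5*sin(2*z) - cos(2*z))/4] = -z**2*cos(2*z) + z*cos(2*z) + 2*cos(2*z), which equals f(z).
F(1) = -cos(2)/4 + 5*sin(2)/4; F(-1) = 3*cos(2)/4 - sin(2)/4.
Integral = F(1) - F(-1) = -cos(2) + 3*sin(2)/2.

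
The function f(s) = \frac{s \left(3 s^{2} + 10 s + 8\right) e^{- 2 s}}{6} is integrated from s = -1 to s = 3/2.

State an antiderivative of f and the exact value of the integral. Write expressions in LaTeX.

Recognize the product-rule pattern: f = u'v + uv' with u = - \frac{s^{3}}{4} - \frac{29 s^{2}}{24} - \frac{15 s}{8} - \frac{15}{16}, v = e^{- 2 s}, so integration by parts undoes it.
F(s) = - \frac{s^{3} e^{- 2 s}}{4} - \frac{29 s^{2} e^{- 2 s}}{24} - \frac{15 s e^{- 2 s}}{8} - \frac{15 e^{- 2 s}}{16} is an antiderivative of f.
Check: d/ds[- \frac{s^{3} e^{- 2 s}}{4} - \frac{29 s^{2} e^{- 2 s}}{24} - \frac{15 s e^{- 2 s}}{8} - \frac{15 e^{- 2 s}}{16}] = \frac{\left(3 s^{3} + 10 s^{2} + 8 s\right) e^{- 2 s}}{6}, which equals f(s).
F(3/2) = - \frac{117}{16 e^{3}}; F(-1) = - \frac{e^{2}}{48}.
Integral = F(3/2) - F(-1) = - \frac{117}{16 e^{3}} + \frac{e^{2}}{48}.

Antiderivative: F(s) = - \frac{s^{3} e^{- 2 s}}{4} - \frac{29 s^{2} e^{- 2 s}}{24} - \frac{15 s e^{- 2 s}}{8} - \frac{15 e^{- 2 s}}{16}; value = - \frac{117}{16 e^{3}} + \frac{e^{2}}{48}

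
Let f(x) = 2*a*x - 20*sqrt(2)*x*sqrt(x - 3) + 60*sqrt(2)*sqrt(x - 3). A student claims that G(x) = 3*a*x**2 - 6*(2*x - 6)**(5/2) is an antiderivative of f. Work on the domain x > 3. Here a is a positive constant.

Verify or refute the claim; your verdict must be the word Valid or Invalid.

Invalid: d/dx[G] - f = 4*a*x - 40*sqrt(2)*x*sqrt(x - 3) + 120*sqrt(2)*sqrt(x - 3), which is not 0.

d/dx[G] = 6*a*x - 60*sqrt(2)*x*sqrt(x - 3) + 180*sqrt(2)*sqrt(x - 3)
d/dx[G] - f(x) = 4*a*x - 40*sqrt(2)*x*sqrt(x - 3) + 120*sqrt(2)*sqrt(x - 3) != 0.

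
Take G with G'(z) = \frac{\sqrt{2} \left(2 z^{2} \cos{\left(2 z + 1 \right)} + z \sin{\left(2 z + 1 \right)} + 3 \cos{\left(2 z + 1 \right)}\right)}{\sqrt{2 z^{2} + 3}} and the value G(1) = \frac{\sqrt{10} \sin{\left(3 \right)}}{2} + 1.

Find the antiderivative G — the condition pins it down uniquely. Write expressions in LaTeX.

G(z) = \sqrt{z^{2} + \frac{3}{2}} \sin{\left(2 z + 1 \right)} + 1

Recognize the product-rule pattern: G'(z) = u'v + uv' with u = \sqrt{z^{2} + \frac{3}{2}}, v = \sin{\left(2 z + 1 \right)}, so integration by parts undoes it.
A general antiderivative is \sqrt{z^{2} + \frac{3}{2}} \sin{\left(2 z + 1 \right)} + C.
The condition gives C = \frac{\sqrt{10} \sin{\left(3 \right)}}{2} + 1 - (\frac{\sqrt{10} \sin{\left(3 \right)}}{2}) = 1.
So G(z) = \sqrt{z^{2} + \frac{3}{2}} \sin{\left(2 z + 1 \right)} + 1.
Check: d/dz[\sqrt{z^{2} + \frac{3}{2}} \sin{\left(2 z + 1 \right)} + 1] = \frac{\sqrt{2} \left(4 z^{2} \cos{\left(2 z + 1 \right)} + 2 z \sin{\left(2 z + 1 \right)} + 6 \cos{\left(2 z + 1 \right)}\right)}{2 \sqrt{2 z^{2} + 3}}, which equals G'(z).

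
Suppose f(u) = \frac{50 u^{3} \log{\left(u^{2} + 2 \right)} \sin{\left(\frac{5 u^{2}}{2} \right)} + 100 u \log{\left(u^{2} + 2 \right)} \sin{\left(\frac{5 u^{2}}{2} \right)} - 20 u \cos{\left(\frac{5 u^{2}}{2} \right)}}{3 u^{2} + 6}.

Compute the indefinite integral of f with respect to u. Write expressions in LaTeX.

f has the shape v'r + vr' for v = - \frac{10 \cos{\left(\frac{5 u^{2}}{2} \right)}}{3} and r = \log{\left(u^{2} + 2 \right)} — it is the derivative of the product v*r.
Check: d/du[- \frac{10 \log{\left(u^{2} + 2 \right)} \cos{\left(\frac{5 u^{2}}{2} \right)}}{3}] = \frac{50 u^{3} \log{\left(u^{2} + 2 \right)} \sin{\left(\frac{5 u^{2}}{2} \right)} + 100 u \log{\left(u^{2} + 2 \right)} \sin{\left(\frac{5 u^{2}}{2} \right)} - 20 u \cos{\left(\frac{5 u^{2}}{2} \right)}}{3 u^{2} + 6} = f(u).

F(u) = - \frac{10 \log{\left(u^{2} + 2 \right)} \cos{\left(\frac{5 u^{2}}{2} \right)}}{3} + C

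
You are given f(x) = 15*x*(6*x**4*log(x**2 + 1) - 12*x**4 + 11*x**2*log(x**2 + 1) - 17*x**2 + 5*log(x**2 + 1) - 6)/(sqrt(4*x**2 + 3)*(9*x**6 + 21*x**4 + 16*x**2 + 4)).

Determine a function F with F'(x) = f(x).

A first test for any F(x): its x-derivative must equal f(x) identically.
Check: d/dx[-15*sqrt(4*x**2 + 3)*log(x**2 + 1)/(2*(3*x**2 + 2))] = (90*x**5*log(x**2 + 1) - 180*x**5 + 165*x**3*log(x**2 + 1) - 255*x**3 + 75*x*log(x**2 + 1) - 90*x)/(9*x**6*sqrt(4*x**2 + 3) + 21*x**4*sqrt(4*x**2 + 3) + 16*x**2*sqrt(4*x**2 + 3) + 4*sqrt(4*x**2 + 3)), which equals f(x).

An antiderivative is F(x) = -15*sqrt(4*x**2 + 3)*log(x**2 + 1)/(2*(3*x**2 + 2)).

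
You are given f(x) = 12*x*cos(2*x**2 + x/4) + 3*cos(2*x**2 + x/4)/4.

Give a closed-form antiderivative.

An antiderivative is F(x) = 3*sin(2*x**2 + x/4).

f matches the chain-rule pattern g'(h)*h' with inner function h(x) = 2*x**2 + x/4; substituting u = h(x) collapses the integral.
Check: d/dx[3*sin(2*x**2 + x/4)] = 12*x*cos(2*x**2 + x/4) + 3*cos(2*x**2 + x/4)/4 = f(x).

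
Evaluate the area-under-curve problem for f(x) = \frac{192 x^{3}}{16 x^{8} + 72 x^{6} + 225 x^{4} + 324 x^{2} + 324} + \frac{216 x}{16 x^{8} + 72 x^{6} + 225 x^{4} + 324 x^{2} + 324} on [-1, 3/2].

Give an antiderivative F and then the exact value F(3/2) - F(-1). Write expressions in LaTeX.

The substitution u = \frac{2 x^{4}}{3} + \frac{3 x^{2}}{2} + 3 works: f is exactly (dF/du)*(du/dx) for that inner function.
F(x) = - \frac{2}{\frac{2 x^{4}}{3} + \frac{3 x^{2}}{2} + 3} is an antiderivative of f.
Check: d/dx[- \frac{2}{\frac{2 x^{4}}{3} + \frac{3 x^{2}}{2} + 3}] = \frac{192 x^{3} + 216 x}{16 x^{8} + 72 x^{6} + 225 x^{4} + 324 x^{2} + 324}, which equals f(x).
F(3/2) = - \frac{8}{39}; F(-1) = - \frac{12}{31}.
Integral = F(3/2) - F(-1) = \frac{220}{1209}.

Antiderivative: F(x) = - \frac{2}{\frac{2 x^{4}}{3} + \frac{3 x^{2}}{2} + 3}; value = \frac{220}{1209}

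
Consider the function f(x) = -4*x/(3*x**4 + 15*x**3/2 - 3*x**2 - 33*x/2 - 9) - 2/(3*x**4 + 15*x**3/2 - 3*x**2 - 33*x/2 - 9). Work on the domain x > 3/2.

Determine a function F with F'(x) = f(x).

Factor the denominator (3*(x + 1)**2*(x + 2)*(2*x - 3)) and decompose: f = -128/(525*(2*x - 3)) - 4/(7*(x + 2)) + 52/(75*(x + 1)) - 4/(15*(x + 1)**2); each piece integrates to a log, atan, or power term.
Check: d/dx[4*(-16*(x + 1)*log(x - 3/2) + 91*(x + 1)*log(x + 1) - 75*(x + 1)*log(x + 2) + 35)/(525*(x + 1))] = (-8*x - 4)/(6*x**4 + 15*x**3 - 6*x**2 - 33*x - 18), which equals f(x).

An antiderivative is F(x) = 4*(-16*(x + 1)*log(x - 3/2) + 91*(x + 1)*log(x + 1) - 75*(x + 1)*log(x + 2) + 35)/(525*(x + 1)).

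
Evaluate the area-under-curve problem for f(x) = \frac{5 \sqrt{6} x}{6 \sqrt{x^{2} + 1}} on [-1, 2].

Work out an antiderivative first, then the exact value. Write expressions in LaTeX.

Antiderivative: F(x) = \frac{5 \sqrt{\frac{3 x^{2}}{2} + \frac{3}{2}}}{3}; value = - \frac{5 \sqrt{3}}{3} + \frac{5 \sqrt{30}}{6}

The substitution u = \frac{3 x^{2}}{2} + \frac{3}{2} works: f is exactly (dF/du)*(du/dx) for that inner function.
F(x) = \frac{5 \sqrt{\frac{3 x^{2}}{2} + \frac{3}{2}}}{3} is an antiderivative of f.
Check: d/dx[\frac{5 \sqrt{\frac{3 x^{2}}{2} + \frac{3}{2}}}{3}] = \frac{5 \sqrt{6} x}{6 \sqrt{x^{2} + 1}} = f(x).
F(2) = \frac{5 \sqrt{30}}{6}; F(-1) = \frac{5 \sqrt{3}}{3}.
Integral = F(2) - F(-1) = - \frac{5 \sqrt{3}}{3} + \frac{5 \sqrt{30}}{6}.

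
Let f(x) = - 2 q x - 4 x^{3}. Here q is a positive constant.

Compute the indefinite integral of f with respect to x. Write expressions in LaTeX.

F(x) = - q x^{2} - x^{4} + C

Integrate term by term and add the pieces.
Check: d/dx[- q x^{2} - x^{4}] = - 2 q x - 4 x^{3} = f(x).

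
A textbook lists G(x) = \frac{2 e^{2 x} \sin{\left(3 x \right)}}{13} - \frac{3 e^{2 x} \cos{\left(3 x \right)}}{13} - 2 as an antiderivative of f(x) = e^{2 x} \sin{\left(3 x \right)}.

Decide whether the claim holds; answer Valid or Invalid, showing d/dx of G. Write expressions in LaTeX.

d/dx[G] = e^{2 x} \sin{\left(3 x \right)}
This equals f(x) exactly, so the claim holds.

Valid - the claim checks out under differentiation.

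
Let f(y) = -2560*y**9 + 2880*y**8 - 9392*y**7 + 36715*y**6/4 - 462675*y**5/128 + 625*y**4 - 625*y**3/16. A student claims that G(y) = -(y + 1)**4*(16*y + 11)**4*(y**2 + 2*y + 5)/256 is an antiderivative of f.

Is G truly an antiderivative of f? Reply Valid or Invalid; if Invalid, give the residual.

Invalid: d/dy[G] - f = -23040*y**8 - 69120*y**7 - 200144*y**6 - 606879*y**5/2 - 42249215*y**4/128 - 14883295*y**3/64 - 6629403*y**2/64 - 3374327*y/128 - 374011/128, which is not 0.

d/dy[G] = -2560*y**9 - 20160*y**8 - 78512*y**7 - 763861*y**6/4 - 39302931*y**5/128 - 42169215*y**4/128 - 14885795*y**3/64 - 6629403*y**2/64 - 3374327*y/128 - 374011/128
d/dy[G] - f(y) = -23040*y**8 - 69120*y**7 - 200144*y**6 - 606879*y**5/2 - 42249215*y**4/128 - 14883295*y**3/64 - 6629403*y**2/64 - 3374327*y/128 - 374011/128 != 0.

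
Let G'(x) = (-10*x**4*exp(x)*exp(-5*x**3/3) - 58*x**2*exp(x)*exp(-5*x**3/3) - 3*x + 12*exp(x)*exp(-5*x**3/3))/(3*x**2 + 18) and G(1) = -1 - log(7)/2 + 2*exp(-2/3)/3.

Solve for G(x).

G(x) = 2*exp(-5*x**3/3 + x)/3 - log(x**2 + 6)/2 - 1

Any candidate G(x) must reproduce the stated G'(x) exactly.
A general antiderivative is 2*exp(-5*x**3/3 + x)/3 - log(x**2 + 6)/2 + C.
The condition gives C = -1 - log(7)/2 + 2*exp(-2/3)/3 - (-log(7)/2 + 2*exp(-2/3)/3) = -1.
So G(x) = 2*exp(-5*x**3/3 + x)/3 - log(x**2 + 6)/2 - 1.
Check: d/dx[2*exp(-5*x**3/3 + x)/3 - log(x**2 + 6)/2 - 1] = (-10*x**4*exp(x)*exp(-5*x**3/3) - 58*x**2*exp(x)*exp(-5*x**3/3) - 3*x + 12*exp(x)*exp(-5*x**3/3))/(3*x**2 + 18) = G'(x).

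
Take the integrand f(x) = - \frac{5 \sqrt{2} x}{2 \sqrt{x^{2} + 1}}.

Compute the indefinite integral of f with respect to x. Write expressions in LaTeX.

f matches the chain-rule pattern g'(h)*h' with inner function h(x) = 2 x^{2} + 2; substituting u = h(x) collapses the integral.
Check: d/dx[- \frac{5 \sqrt{2} \sqrt{x^{2} + 1}}{2}] = - \frac{5 \sqrt{2} x}{2 \sqrt{x^{2} + 1}} = f(x).

F(x) = - \frac{5 \sqrt{2} \sqrt{x^{2} + 1}}{2} + C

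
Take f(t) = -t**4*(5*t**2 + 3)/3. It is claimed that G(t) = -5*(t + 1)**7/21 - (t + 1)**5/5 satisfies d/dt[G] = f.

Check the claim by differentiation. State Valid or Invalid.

Invalid: d/dt[G] - f = -10*t**5 - 25*t**4 - 112*t**3/3 - 31*t**2 - 14*t - 8/3, which is not 0.

d/dt[G] = -5*t**6/3 - 10*t**5 - 26*t**4 - 112*t**3/3 - 31*t**2 - 14*t - 8/3
d/dt[G] - f(t) = -10*t**5 - 25*t**4 - 112*t**3/3 - 31*t**2 - 14*t - 8/3 != 0.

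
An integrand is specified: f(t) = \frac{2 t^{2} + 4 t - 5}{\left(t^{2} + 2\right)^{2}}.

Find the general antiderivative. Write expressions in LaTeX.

F(t) = \frac{- \sqrt{2} t^{2} \operatorname{atan}{\left(\frac{\sqrt{2} t}{2} \right)} - 18 t - 2 \sqrt{2} \operatorname{atan}{\left(\frac{\sqrt{2} t}{2} \right)} - 16}{8 t^{2} + 16} + C

A candidate is checked by its d/dt: the result must match f(t).
Check: d/dt[\frac{- \sqrt{2} t^{2} \operatorname{atan}{\left(\frac{\sqrt{2} t}{2} \right)} - 18 t - 2 \sqrt{2} \operatorname{atan}{\left(\frac{\sqrt{2} t}{2} \right)} - 16}{8 t^{2} + 16}] = \frac{2 t^{2} + 4 t - 5}{t^{4} + 4 t^{2} + 4}, which equals f(t).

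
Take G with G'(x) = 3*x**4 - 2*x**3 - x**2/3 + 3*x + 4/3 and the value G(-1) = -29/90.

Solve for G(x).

G(x) = 3*x**5/5 - x**4/2 - x**3/9 + 3*x**2/2 + 4*x/3 + 1/2

The integrand splits into summands that can be handled one at a time.
A general antiderivative is 3*x**5/5 - x**4/2 - x**3/9 + 3*x**2/2 + 4*x/3 + C.
The condition gives C = -29/90 - (-37/45) = 1/2.
So G(x) = 3*x**5/5 - x**4/2 - x**3/9 + 3*x**2/2 + 4*x/3 + 1/2.
Check: d/dx[3*x**5/5 - x**4/2 - x**3/9 + 3*x**2/2 + 4*x/3 + 1/2] = 3*x**4 - 2*x**3 - x**2/3 + 3*x + 4/3 = G'(x).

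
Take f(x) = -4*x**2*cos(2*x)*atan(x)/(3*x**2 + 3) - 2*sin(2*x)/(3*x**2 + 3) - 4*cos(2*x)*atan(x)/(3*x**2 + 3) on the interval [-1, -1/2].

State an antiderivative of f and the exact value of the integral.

Antiderivative: F(x) = -2*sin(2*x)*atan(x)/3; value = -2*sin(1)*atan(1/2)/3 + pi*sin(2)/6

f has the shape u'v + uv' for u = -2*atan(x)/3 and v = sin(2*x) — it is the derivative of the product u*v.
F(x) = -2*sin(2*x)*atan(x)/3 is an antiderivative of f.
Check: d/dx[-2*sin(2*x)*atan(x)/3] = (-4*x**2*cos(2*x)*atan(x) - 2*sin(2*x) - 4*cos(2*x)*atan(x))/(3*x**2 + 3), which equals f(x).
F(-1/2) = -2*sin(1)*atan(1/2)/3; F(-1) = -pi*sin(2)/6.
Integral = F(-1/2) - F(-1) = -2*sin(1)*atan(1/2)/3 + pi*sin(2)/6.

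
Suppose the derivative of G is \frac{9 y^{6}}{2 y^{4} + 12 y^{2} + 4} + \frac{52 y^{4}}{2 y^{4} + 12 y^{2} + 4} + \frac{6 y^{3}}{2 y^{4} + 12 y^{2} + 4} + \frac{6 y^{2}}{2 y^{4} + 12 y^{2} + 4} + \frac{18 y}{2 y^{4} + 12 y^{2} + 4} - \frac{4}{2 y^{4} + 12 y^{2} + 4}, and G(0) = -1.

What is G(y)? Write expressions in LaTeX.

Integrate term by term and add the pieces.
A general antiderivative is \frac{3 y^{3}}{2} - y + \frac{3 \log{\left(\frac{y^{4}}{2} + 3 y^{2} + 1 \right)}}{4} + C.
The condition gives C = -1 - (0) = -1.
So G(y) = \frac{3 y^{3}}{2} - y + \frac{3 \log{\left(\frac{y^{4}}{2} + 3 y^{2} + 1 \right)}}{4} - 1.
Check: d/dy[\frac{3 y^{3}}{2} - y + \frac{3 \log{\left(\frac{y^{4}}{2} + 3 y^{2} + 1 \right)}}{4} - 1] = \frac{9 y^{6} + 52 y^{4} + 6 y^{3} + 6 y^{2} + 18 y - 4}{2 y^{4} + 12 y^{2} + 4}, which equals G'(y).

G(y) = \frac{3 y^{3}}{2} - y + \frac{3 \log{\left(\frac{y^{4}}{2} + 3 y^{2} + 1 \right)}}{4} - 1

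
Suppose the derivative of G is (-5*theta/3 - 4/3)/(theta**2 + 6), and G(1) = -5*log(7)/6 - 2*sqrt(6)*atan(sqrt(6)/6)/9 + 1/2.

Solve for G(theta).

G(theta) = -5*log(theta**2 + 6)/6 - 2*sqrt(6)*atan(sqrt(6)*theta/6)/9 + 1/2

Any candidate G(theta) must reproduce the stated G'(theta) exactly.
A general antiderivative is -5*log(theta**2 + 6)/6 - 2*sqrt(6)*atan(sqrt(6)*theta/6)/9 + C.
The condition gives C = -5*log(7)/6 - 2*sqrt(6)*atan(sqrt(6)/6)/9 + 1/2 - (-5*log(7)/6 - 2*sqrt(6)*atan(sqrt(6)/6)/9) = 1/2.
So G(theta) = -5*log(theta**2 + 6)/6 - 2*sqrt(6)*atan(sqrt(6)*theta/6)/9 + 1/2.
Check: d/dtheta[-5*log(theta**2 + 6)/6 - 2*sqrt(6)*atan(sqrt(6)*theta/6)/9 + 1/2] = (-5*theta - 4)/(3*theta**2 + 18), which equals G'(theta).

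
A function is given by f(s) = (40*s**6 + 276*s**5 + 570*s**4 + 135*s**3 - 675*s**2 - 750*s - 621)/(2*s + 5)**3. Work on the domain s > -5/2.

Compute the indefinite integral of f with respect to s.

Check any antiderivative F(s) by computing F'(s) and comparing it with f(s).
Check: d/ds[5*s**4/4 - s**3 - 5*s - 1/(2*s + 5)**2] = (40*s**6 + 276*s**5 + 570*s**4 + 135*s**3 - 675*s**2 - 750*s - 621)/(8*s**3 + 60*s**2 + 150*s + 125), which equals f(s).

F(s) = 5*s**4/4 - s**3 - 5*s - 1/(2*s + 5)**2 + C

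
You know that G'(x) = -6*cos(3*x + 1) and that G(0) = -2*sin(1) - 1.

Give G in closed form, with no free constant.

A first test for any G(x): its x-derivative must equal the given G'(x).
A general antiderivative is -2*sin(3*x + 1) + C.
The condition gives C = -2*sin(1) - 1 - (-2*sin(1)) = -1.
So G(x) = -2*sin(3*x + 1) - 1.
Check: d/dx[-2*sin(3*x + 1) - 1] = -6*cos(3*x + 1) = G'(x).

G(x) = -2*sin(3*x + 1) - 1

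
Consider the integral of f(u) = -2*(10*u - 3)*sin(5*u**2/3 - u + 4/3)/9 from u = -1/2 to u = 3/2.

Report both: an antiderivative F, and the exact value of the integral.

The substitution w = 5*u**2/3 - u + 4/3 works: f is exactly (dF/dw)*(dw/du) for that inner function.
F(u) = 2*cos(5*u**2/3 - u + 4/3)/3 is an antiderivative of f.
Check: d/du[2*cos(5*u**2/3 - u + 4/3)/3] = -20*u*sin(5*u**2/3 - u + 4/3)/9 + 2*sin(5*u**2/3 - u + 4/3)/3, which equals f(u).
F(3/2) = 2*cos(43/12)/3; F(-1/2) = 2*cos(9/4)/3.
Integral = F(3/2) - F(-1/2) = 2*cos(43/12)/3 - 2*cos(9/4)/3.

Antiderivative: F(u) = 2*cos(5*u**2/3 - u + 4/3)/3; value = 2*cos(43/12)/3 - 2*cos(9/4)/3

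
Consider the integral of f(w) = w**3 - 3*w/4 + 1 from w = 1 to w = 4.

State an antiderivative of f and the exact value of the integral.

The integrand splits into summands that can be handled one at a time.
F(w) = w**4/4 - 3*w**2/8 + w is an antiderivative of f.
Check: d/dw[w**4/4 - 3*w**2/8 + w] = w**3 - 3*w/4 + 1 = f(w).
F(4) = 62; F(1) = 7/8.
Integral = F(4) - F(1) = 489/8.

Antiderivative: F(w) = w**4/4 - 3*w**2/8 + w; value = 489/8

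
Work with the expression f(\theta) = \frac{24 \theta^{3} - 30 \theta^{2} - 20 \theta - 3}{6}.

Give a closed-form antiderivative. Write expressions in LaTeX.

A candidate is checked by its d/d\theta: the result must match f(\theta).
Check: d/d\theta[\theta^{4} - \frac{5 \theta^{3}}{3} - \frac{5 \theta^{2}}{3} - \frac{\theta}{2}] = 4 \theta^{3} - 5 \theta^{2} - \frac{10 \theta}{3} - \frac{1}{2}, which equals f(\theta).

An antiderivative is F(\theta) = \theta^{4} - \frac{5 \theta^{3}}{3} - \frac{5 \theta^{2}}{3} - \frac{\theta}{2}.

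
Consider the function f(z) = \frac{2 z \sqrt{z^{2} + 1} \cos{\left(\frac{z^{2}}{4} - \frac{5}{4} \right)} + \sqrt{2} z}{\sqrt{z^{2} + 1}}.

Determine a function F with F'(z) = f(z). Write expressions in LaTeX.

A candidate is checked by its d/dz: the result must match f(z).
Check: d/dz[\sqrt{2 z^{2} + 2} + 4 \sin{\left(\frac{z^{2}}{4} - \frac{5}{4} \right)}] = \frac{2 z \sqrt{z^{2} + 1} \cos{\left(\frac{z^{2}}{4} - \frac{5}{4} \right)} + \sqrt{2} z}{\sqrt{z^{2} + 1}} = f(z).

An antiderivative is F(z) = \sqrt{2 z^{2} + 2} + 4 \sin{\left(\frac{z^{2}}{4} - \frac{5}{4} \right)}.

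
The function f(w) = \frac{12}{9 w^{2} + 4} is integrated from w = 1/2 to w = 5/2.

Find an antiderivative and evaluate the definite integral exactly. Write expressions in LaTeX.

Antiderivative: F(w) = 2 \operatorname{atan}{\left(\frac{3 w}{2} \right)}; value = - 2 \operatorname{atan}{\left(\frac{3}{4} \right)} + 2 \operatorname{atan}{\left(\frac{15}{4} \right)}

A first test for any F(w): its w-derivative must equal f(w) identically.
F(w) = 2 \operatorname{atan}{\left(\frac{3 w}{2} \right)} is an antiderivative of f.
Check: d/dw[2 \operatorname{atan}{\left(\frac{3 w}{2} \right)}] = \frac{12}{9 w^{2} + 4} = f(w).
F(5/2) = 2 \operatorname{atan}{\left(\frac{15}{4} \right)}; F(1/2) = 2 \operatorname{atan}{\left(\frac{3}{4} \right)}.
Integral = F(5/2) - F(1/2) = - 2 \operatorname{atan}{\left(\frac{3}{4} \right)} + 2 \operatorname{atan}{\left(\frac{15}{4} \right)}.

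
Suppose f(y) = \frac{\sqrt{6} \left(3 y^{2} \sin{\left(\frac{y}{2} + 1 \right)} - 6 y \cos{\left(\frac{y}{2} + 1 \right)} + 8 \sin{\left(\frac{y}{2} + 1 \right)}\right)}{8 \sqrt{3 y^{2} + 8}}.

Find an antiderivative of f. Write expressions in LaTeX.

An antiderivative is F(y) = - \frac{\sqrt{6} \sqrt{3 y^{2} + 8} \cos{\left(\frac{y}{2} + 1 \right)}}{4}.

Recognize the product-rule pattern: f = u'v + uv' with u = - \frac{3 \sqrt{\frac{y^{2}}{2} + \frac{4}{3}}}{2}, v = \cos{\left(\frac{y}{2} + 1 \right)}, so integration by parts undoes it.
Check: d/dy[- \frac{\sqrt{6} \sqrt{3 y^{2} + 8} \cos{\left(\frac{y}{2} + 1 \right)}}{4}] = \frac{3 \sqrt{6} y^{2} \sin{\left(\frac{y}{2} + 1 \right)} - 6 \sqrt{6} y \cos{\left(\frac{y}{2} + 1 \right)} + 8 \sqrt{6} \sin{\left(\frac{y}{2} + 1 \right)}}{8 \sqrt{3 y^{2} + 8}}, which equals f(y).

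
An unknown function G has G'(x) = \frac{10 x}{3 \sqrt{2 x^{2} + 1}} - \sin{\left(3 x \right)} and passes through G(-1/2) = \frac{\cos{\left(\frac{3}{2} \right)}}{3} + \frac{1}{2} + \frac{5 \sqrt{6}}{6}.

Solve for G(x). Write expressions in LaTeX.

G(x) = \frac{5 \sqrt{2 x^{2} + 1}}{3} + \frac{\cos{\left(3 x \right)}}{3} + \frac{1}{2}

Integrate term by term and add the pieces.
A general antiderivative is \frac{5 \sqrt{2 x^{2} + 1}}{3} + \frac{\cos{\left(3 x \right)}}{3} + C.
The condition gives C = \frac{\cos{\left(\frac{3}{2} \right)}}{3} + \frac{1}{2} + \frac{5 \sqrt{6}}{6} - (\frac{\cos{\left(\frac{3}{2} \right)}}{3} + \frac{5 \sqrt{6}}{6}) = \frac{1}{2}.
So G(x) = \frac{5 \sqrt{2 x^{2} + 1}}{3} + \frac{\cos{\left(3 x \right)}}{3} + \frac{1}{2}.
Check: d/dx[\frac{5 \sqrt{2 x^{2} + 1}}{3} + \frac{\cos{\left(3 x \right)}}{3} + \frac{1}{2}] = \frac{10 x - 3 \sqrt{2 x^{2} + 1} \sin{\left(3 x \right)}}{3 \sqrt{2 x^{2} + 1}}, which equals G'(x).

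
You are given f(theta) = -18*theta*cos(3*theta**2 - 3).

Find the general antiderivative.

The substitution u = 3*theta**2 - 3 works: f is exactly (dF/du)*(du/dtheta) for that inner function.
Check: d/dtheta[-3*sin(3*theta**2 - 3)] = -18*theta*cos(3*theta**2 - 3) = f(theta).

F(theta) = -3*sin(3*theta**2 - 3) + C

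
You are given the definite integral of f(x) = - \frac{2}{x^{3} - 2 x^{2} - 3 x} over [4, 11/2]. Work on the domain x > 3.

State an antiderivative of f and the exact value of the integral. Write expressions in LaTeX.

Antiderivative: F(x) = \frac{2 \log{\left(x \right)}}{3} - \frac{\log{\left(x - 3 \right)}}{6} - \frac{\log{\left(x + 1 \right)}}{2}; value = - \frac{\log{\left(\frac{13}{2} \right)}}{2} - \frac{2 \log{\left(4 \right)}}{3} - \frac{\log{\left(\frac{5}{2} \right)}}{6} + \frac{\log{\left(5 \right)}}{2} + \frac{2 \log{\left(\frac{11}{2} \right)}}{3}

Factor the denominator (x \left(x - 3\right) \left(x + 1\right)) and decompose: f = - \frac{1}{2 \left(x + 1\right)} - \frac{1}{6 \left(x - 3\right)} + \frac{2}{3 x}; each piece integrates to a log, atan, or power term.
F(x) = \frac{2 \log{\left(x \right)}}{3} - \frac{\log{\left(x - 3 \right)}}{6} - \frac{\log{\left(x + 1 \right)}}{2} is an antiderivative of f.
Check: d/dx[\frac{2 \log{\left(x \right)}}{3} - \frac{\log{\left(x - 3 \right)}}{6} - \frac{\log{\left(x + 1 \right)}}{2}] = - \frac{2}{x^{3} - 2 x^{2} - 3 x} = f(x).
F(11/2) = - \frac{\log{\left(\frac{13}{2} \right)}}{2} - \frac{\log{\left(\frac{5}{2} \right)}}{6} + \frac{2 \log{\left(\frac{11}{2} \right)}}{3}; F(4) = - \frac{\log{\left(5 \right)}}{2} + \frac{2 \log{\left(4 \right)}}{3}.
Integral = F(11/2) - F(4) = - \frac{\log{\left(\frac{13}{2} \right)}}{2} - \frac{2 \log{\left(4 \right)}}{3} - \frac{\log{\left(\frac{5}{2} \right)}}{6} + \frac{\log{\left(5 \right)}}{2} + \frac{2 \log{\left(\frac{11}{2} \right)}}{3}.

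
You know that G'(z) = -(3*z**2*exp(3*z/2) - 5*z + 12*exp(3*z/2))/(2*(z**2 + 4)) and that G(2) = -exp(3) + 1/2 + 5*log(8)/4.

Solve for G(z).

A candidate passes only if d/dz[G] lands on the given G'(z) exactly.
A general antiderivative is -exp(3*z/2) + 5*log(z**2 + 4)/4 + C.
The condition gives C = -exp(3) + 1/2 + 5*log(8)/4 - (-exp(3) + 5*log(8)/4) = 1/2.
So G(z) = (-4*exp(3*z/2) + 5*log(z**2 + 4) + 2)/4.
Check: d/dz[(-4*exp(3*z/2) + 5*log(z**2 + 4) + 2)/4] = (-3*z**2*exp(3*z/2) + 5*z - 12*exp(3*z/2))/(2*z**2 + 8), which equals G'(z).

G(z) = (-4*exp(3*z/2) + 5*log(z**2 + 4) + 2)/4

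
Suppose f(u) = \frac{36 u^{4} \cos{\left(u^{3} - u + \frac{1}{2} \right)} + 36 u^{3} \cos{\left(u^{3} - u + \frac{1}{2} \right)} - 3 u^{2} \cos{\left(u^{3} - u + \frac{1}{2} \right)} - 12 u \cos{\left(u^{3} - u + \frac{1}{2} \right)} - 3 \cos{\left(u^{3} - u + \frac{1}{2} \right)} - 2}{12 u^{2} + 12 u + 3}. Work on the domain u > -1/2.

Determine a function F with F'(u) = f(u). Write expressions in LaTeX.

An antiderivative is F(u) = \frac{6 u \sin{\left(u^{3} - u + \frac{1}{2} \right)} + 3 \sin{\left(u^{3} - u + \frac{1}{2} \right)} + 1}{3 \left(2 u + 1\right)}.

Any candidate F(u) must reproduce f(u) exactly when differentiated.
Check: d/du[\frac{6 u \sin{\left(u^{3} - u + \frac{1}{2} \right)} + 3 \sin{\left(u^{3} - u + \frac{1}{2} \right)} + 1}{3 \left(2 u + 1\right)}] = \frac{36 u^{4} \cos{\left(u^{3} - u + \frac{1}{2} \right)} + 36 u^{3} \cos{\left(u^{3} - u + \frac{1}{2} \right)} - 3 u^{2} \cos{\left(u^{3} - u + \frac{1}{2} \right)} - 12 u \cos{\left(u^{3} - u + \frac{1}{2} \right)} - 3 \cos{\left(u^{3} - u + \frac{1}{2} \right)} - 2}{12 u^{2} + 12 u + 3} = f(u).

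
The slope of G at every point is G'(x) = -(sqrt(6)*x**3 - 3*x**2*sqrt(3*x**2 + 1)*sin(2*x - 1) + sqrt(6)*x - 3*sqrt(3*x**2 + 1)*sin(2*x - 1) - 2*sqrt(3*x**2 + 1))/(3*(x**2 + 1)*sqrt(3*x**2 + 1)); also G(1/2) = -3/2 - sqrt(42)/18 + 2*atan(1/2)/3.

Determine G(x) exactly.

For G(x) to be correct, d/dx[G] must agree with the stated G'(x) identically.
A general antiderivative is -sqrt(2*x**2 + 2/3)/3 - cos(2*x - 1)/2 + 2*atan(x)/3 + C.
The condition gives C = -3/2 - sqrt(42)/18 + 2*atan(1/2)/3 - (-1/2 - sqrt(42)/18 + 2*atan(1/2)/3) = -1.
So G(x) = -sqrt(2*x**2 + 2/3)/3 - cos(2*x - 1)/2 + 2*atan(x)/3 - 1.
Check: d/dx[-sqrt(2*x**2 + 2/3)/3 - cos(2*x - 1)/2 + 2*atan(x)/3 - 1] = (-sqrt(6)*x**3 + 3*x**2*sqrt(3*x**2 + 1)*sin(2*x - 1) - sqrt(6)*x + 3*sqrt(3*x**2 + 1)*sin(2*x - 1) + 2*sqrt(3*x**2 + 1))/(3*x**2*sqrt(3*x**2 + 1) + 3*sqrt(3*x**2 + 1)), which equals G'(x).

G(x) = -sqrt(2*x**2 + 2/3)/3 - cos(2*x - 1)/2 + 2*atan(x)/3 - 1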